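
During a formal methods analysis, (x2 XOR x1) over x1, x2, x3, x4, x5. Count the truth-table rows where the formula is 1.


Formula: (x2 XOR x1) over 5 vars (32 rows)
Evaluate each row (x1, x2, x3, x4, x5 as bits, MSB first):
  row 0 [00000]: (0 XOR 0) -> 0
  row 1 [00001]: (0 XOR 0) -> 0
  row 2 [00010]: (0 XOR 0) -> 0
  row 3 [00011]: (0 XOR 0) -> 0
  row 4 [00100]: (0 XOR 0) -> 0
  row 5 [00101]: (0 XOR 0) -> 0
  row 6 [00110]: (0 XOR 0) -> 0
  row 7 [00111]: (0 XOR 0) -> 0
  row 8 [01000]: (1 XOR 0) -> 1
  row 9 [01001]: (1 XOR 0) -> 1
  row 10 [01010]: (1 XOR 0) -> 1
  row 11 [01011]: (1 XOR 0) -> 1
  row 12 [01100]: (1 XOR 0) -> 1
  row 13 [01101]: (1 XOR 0) -> 1
  row 14 [01110]: (1 XOR 0) -> 1
  row 15 [01111]: (1 XOR 0) -> 1
  row 16 [10000]: (0 XOR 1) -> 1
  row 17 [10001]: (0 XOR 1) -> 1
  row 18 [10010]: (0 XOR 1) -> 1
  row 19 [10011]: (0 XOR 1) -> 1
  row 20 [10100]: (0 XOR 1) -> 1
  row 21 [10101]: (0 XOR 1) -> 1
  row 22 [10110]: (0 XOR 1) -> 1
  row 23 [10111]: (0 XOR 1) -> 1
  row 24 [11000]: (1 XOR 1) -> 0
  row 25 [11001]: (1 XOR 1) -> 0
  row 26 [11010]: (1 XOR 1) -> 0
  row 27 [11011]: (1 XOR 1) -> 0
  row 28 [11100]: (1 XOR 1) -> 0
  row 29 [11101]: (1 XOR 1) -> 0
  row 30 [11110]: (1 XOR 1) -> 0
  row 31 [11111]: (1 XOR 1) -> 0
Full result column, 8 rows per line (x1,x2 fixed per line; x3,x4,x5 runs 000..111 left to right):
  rows 0-7 [x1,x2=00]: 00000000  (ones: 0)
  rows 8-15 [x1,x2=01]: 11111111  (ones: 8)
  rows 16-23 [x1,x2=10]: 11111111  (ones: 8)
  rows 24-31 [x1,x2=11]: 00000000  (ones: 0)
Count of 1-rows = 0+8+8+0 = 16

16


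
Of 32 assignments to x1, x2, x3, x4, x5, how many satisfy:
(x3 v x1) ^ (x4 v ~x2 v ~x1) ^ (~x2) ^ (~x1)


CNF with 4 clauses over 5 vars (32 assignments).
An assignment satisfies CNF iff every clause has >=1 true literal.
Check each row (bits = x1,x2,x3,x4,x5; clause T/F shown):
  row 0 [00000]: clauses=FTTT -> 0
  row 1 [00001]: clauses=FTTT -> 0
  row 2 [00010]: clauses=FTTT -> 0
  row 3 [00011]: clauses=FTTT -> 0
  row 4 [00100]: clauses=TTTT -> 1
  row 5 [00101]: clauses=TTTT -> 1
  row 6 [00110]: clauses=TTTT -> 1
  row 7 [00111]: clauses=TTTT -> 1
  row 8 [01000]: clauses=FTFT -> 0
  row 9 [01001]: clauses=FTFT -> 0
  row 10 [01010]: clauses=FTFT -> 0
  row 11 [01011]: clauses=FTFT -> 0
  row 12 [01100]: clauses=TTFT -> 0
  row 13 [01101]: clauses=TTFT -> 0
  row 14 [01110]: clauses=TTFT -> 0
  row 15 [01111]: clauses=TTFT -> 0
  row 16 [10000]: clauses=TTTF -> 0
  row 17 [10001]: clauses=TTTF -> 0
  row 18 [10010]: clauses=TTTF -> 0
  row 19 [10011]: clauses=TTTF -> 0
  row 20 [10100]: clauses=TTTF -> 0
  row 21 [10101]: clauses=TTTF -> 0
  row 22 [10110]: clauses=TTTF -> 0
  row 23 [10111]: clauses=TTTF -> 0
  row 24 [11000]: clauses=TFFF -> 0
  row 25 [11001]: clauses=TFFF -> 0
  row 26 [11010]: clauses=TTFF -> 0
  row 27 [11011]: clauses=TTFF -> 0
  row 28 [11100]: clauses=TFFF -> 0
  row 29 [11101]: clauses=TFFF -> 0
  row 30 [11110]: clauses=TTFF -> 0
  row 31 [11111]: clauses=TTFF -> 0
Full result column, 8 rows per line (x1,x2 fixed per line; x3,x4,x5 runs 000..111 left to right):
  rows 0-7 [x1,x2=00]: 00001111  (ones: 4)
  rows 8-15 [x1,x2=01]: 00000000  (ones: 0)
  rows 16-23 [x1,x2=10]: 00000000  (ones: 0)
  rows 24-31 [x1,x2=11]: 00000000  (ones: 0)
Satisfying assignments = 4+0+0+0 = 4

4


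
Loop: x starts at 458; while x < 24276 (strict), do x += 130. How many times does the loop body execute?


Step 1: x goes from 458 toward 24276 by 130; the body runs while x<24276, so iterations = ceil((bound-start)/step)
Step 2: Distance=23818
Step 3: ceil(23818/130)=184

184


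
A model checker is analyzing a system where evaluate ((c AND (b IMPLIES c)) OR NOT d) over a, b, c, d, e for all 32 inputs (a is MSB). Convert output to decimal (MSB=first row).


Formula: ((c AND (b IMPLIES c)) OR NOT d) over a, b, c, d, e (32 rows)
Evaluate each row (bits = a,b,c,d,e, MSB first):
  row 0 [00000]: ((0 AND (0 IMPLIES 0)) OR NOT 0) -> 1
  row 1 [00001]: ((0 AND (0 IMPLIES 0)) OR NOT 0) -> 1
  row 2 [00010]: ((0 AND (0 IMPLIES 0)) OR NOT 1) -> 0
  row 3 [00011]: ((0 AND (0 IMPLIES 0)) OR NOT 1) -> 0
  row 4 [00100]: ((1 AND (0 IMPLIES 1)) OR NOT 0) -> 1
  row 5 [00101]: ((1 AND (0 IMPLIES 1)) OR NOT 0) -> 1
  row 6 [00110]: ((1 AND (0 IMPLIES 1)) OR NOT 1) -> 1
  row 7 [00111]: ((1 AND (0 IMPLIES 1)) OR NOT 1) -> 1
  row 8 [01000]: ((0 AND (1 IMPLIES 0)) OR NOT 0) -> 1
  row 9 [01001]: ((0 AND (1 IMPLIES 0)) OR NOT 0) -> 1
  row 10 [01010]: ((0 AND (1 IMPLIES 0)) OR NOT 1) -> 0
  row 11 [01011]: ((0 AND (1 IMPLIES 0)) OR NOT 1) -> 0
  row 12 [01100]: ((1 AND (1 IMPLIES 1)) OR NOT 0) -> 1
  row 13 [01101]: ((1 AND (1 IMPLIES 1)) OR NOT 0) -> 1
  row 14 [01110]: ((1 AND (1 IMPLIES 1)) OR NOT 1) -> 1
  row 15 [01111]: ((1 AND (1 IMPLIES 1)) OR NOT 1) -> 1
  row 16 [10000]: ((0 AND (0 IMPLIES 0)) OR NOT 0) -> 1
  row 17 [10001]: ((0 AND (0 IMPLIES 0)) OR NOT 0) -> 1
  row 18 [10010]: ((0 AND (0 IMPLIES 0)) OR NOT 1) -> 0
  row 19 [10011]: ((0 AND (0 IMPLIES 0)) OR NOT 1) -> 0
  row 20 [10100]: ((1 AND (0 IMPLIES 1)) OR NOT 0) -> 1
  row 21 [10101]: ((1 AND (0 IMPLIES 1)) OR NOT 0) -> 1
  row 22 [10110]: ((1 AND (0 IMPLIES 1)) OR NOT 1) -> 1
  row 23 [10111]: ((1 AND (0 IMPLIES 1)) OR NOT 1) -> 1
  row 24 [11000]: ((0 AND (1 IMPLIES 0)) OR NOT 0) -> 1
  row 25 [11001]: ((0 AND (1 IMPLIES 0)) OR NOT 0) -> 1
  row 26 [11010]: ((0 AND (1 IMPLIES 0)) OR NOT 1) -> 0
  row 27 [11011]: ((0 AND (1 IMPLIES 0)) OR NOT 1) -> 0
  row 28 [11100]: ((1 AND (1 IMPLIES 1)) OR NOT 0) -> 1
  row 29 [11101]: ((1 AND (1 IMPLIES 1)) OR NOT 0) -> 1
  row 30 [11110]: ((1 AND (1 IMPLIES 1)) OR NOT 1) -> 1
  row 31 [11111]: ((1 AND (1 IMPLIES 1)) OR NOT 1) -> 1
Full result column, 4 rows per line (a,b,c fixed per line; d,e runs 00..11 left to right):
  rows 0-3 [a,b,c=000]: 1100  = hex C
  rows 4-7 [a,b,c=001]: 1111  = hex F
  rows 8-11 [a,b,c=010]: 1100  = hex C
  rows 12-15 [a,b,c=011]: 1111  = hex F
  rows 16-19 [a,b,c=100]: 1100  = hex C
  rows 20-23 [a,b,c=101]: 1111  = hex F
  rows 24-27 [a,b,c=110]: 1100  = hex C
  rows 28-31 [a,b,c=111]: 1111  = hex F
Output column (row 0 .. row 31) = 11001111110011111100111111001111
Output column grouped in 4s = 1100 1111 1100 1111 1100 1111 1100 1111 = 0xCFCFCFCF
Convert to decimal digit by digit (value = value*16 + digit):
  C -> 12
  12*16 + 15 (F) = 207
  207*16 + 12 (C) = 3324
  3324*16 + 15 (F) = 53199
  53199*16 + 12 (C) = 851196
  851196*16 + 15 (F) = 13619151
  13619151*16 + 12 (C) = 217906428
  217906428*16 + 15 (F) = 3486502863
Decimal = 3486502863

3486502863


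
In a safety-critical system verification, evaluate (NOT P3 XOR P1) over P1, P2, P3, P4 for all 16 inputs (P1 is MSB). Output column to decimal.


Formula: (NOT P3 XOR P1) over P1, P2, P3, P4 (16 rows)
Evaluate each row (bits = P1,P2,P3,P4, MSB first):
  row 0 [0000]: (NOT 0 XOR 0) -> 1
  row 1 [0001]: (NOT 0 XOR 0) -> 1
  row 2 [0010]: (NOT 1 XOR 0) -> 0
  row 3 [0011]: (NOT 1 XOR 0) -> 0
  row 4 [0100]: (NOT 0 XOR 0) -> 1
  row 5 [0101]: (NOT 0 XOR 0) -> 1
  row 6 [0110]: (NOT 1 XOR 0) -> 0
  row 7 [0111]: (NOT 1 XOR 0) -> 0
  row 8 [1000]: (NOT 0 XOR 1) -> 0
  row 9 [1001]: (NOT 0 XOR 1) -> 0
  row 10 [1010]: (NOT 1 XOR 1) -> 1
  row 11 [1011]: (NOT 1 XOR 1) -> 1
  row 12 [1100]: (NOT 0 XOR 1) -> 0
  row 13 [1101]: (NOT 0 XOR 1) -> 0
  row 14 [1110]: (NOT 1 XOR 1) -> 1
  row 15 [1111]: (NOT 1 XOR 1) -> 1
Full result column, 4 rows per line (P1,P2 fixed per line; P3,P4 runs 00..11 left to right):
  rows 0-3 [P1,P2=00]: 1100  = hex C
  rows 4-7 [P1,P2=01]: 1100  = hex C
  rows 8-11 [P1,P2=10]: 0011  = hex 3
  rows 12-15 [P1,P2=11]: 0011  = hex 3
Output column (row 0 .. row 15) = 1100110000110011
Output column grouped in 4s = 1100 1100 0011 0011 = 0xCC33
Convert to decimal digit by digit (value = value*16 + digit):
  C -> 12
  12*16 + 12 (C) = 204
  204*16 + 3 = 3267
  3267*16 + 3 = 52275
Decimal = 52275

52275


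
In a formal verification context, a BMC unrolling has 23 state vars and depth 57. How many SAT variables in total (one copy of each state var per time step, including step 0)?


BMC unrolls to depth k, creating one copy of each state var for steps 0..k.
Step count = 57 + 1 = 58 (steps 0 through 57)
Vars per step = 23
Total = 23 * 58 = 1334

1334


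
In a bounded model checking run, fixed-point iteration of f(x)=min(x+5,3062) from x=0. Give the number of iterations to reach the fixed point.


Step 1: x=0, cap=3062, increment=5
Step 2: x grows by 5 each step until capped at 3062; fixed point is x=3062
Step 3: iterations = ceil(3062/5) = 613

613


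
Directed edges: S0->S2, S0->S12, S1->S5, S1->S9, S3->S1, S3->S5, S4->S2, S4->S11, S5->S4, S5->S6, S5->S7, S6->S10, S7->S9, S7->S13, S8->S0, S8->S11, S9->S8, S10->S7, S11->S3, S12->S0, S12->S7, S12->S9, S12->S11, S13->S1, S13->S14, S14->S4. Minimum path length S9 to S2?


BFS layer-by-layer from S9:
  dist 0: {S9}
  dist 1: {S8}
  dist 2: {S0, S11}
  dist 3: {S2, S3, S12}
  -> S2 reached at distance 3
Shortest path length = 3

3


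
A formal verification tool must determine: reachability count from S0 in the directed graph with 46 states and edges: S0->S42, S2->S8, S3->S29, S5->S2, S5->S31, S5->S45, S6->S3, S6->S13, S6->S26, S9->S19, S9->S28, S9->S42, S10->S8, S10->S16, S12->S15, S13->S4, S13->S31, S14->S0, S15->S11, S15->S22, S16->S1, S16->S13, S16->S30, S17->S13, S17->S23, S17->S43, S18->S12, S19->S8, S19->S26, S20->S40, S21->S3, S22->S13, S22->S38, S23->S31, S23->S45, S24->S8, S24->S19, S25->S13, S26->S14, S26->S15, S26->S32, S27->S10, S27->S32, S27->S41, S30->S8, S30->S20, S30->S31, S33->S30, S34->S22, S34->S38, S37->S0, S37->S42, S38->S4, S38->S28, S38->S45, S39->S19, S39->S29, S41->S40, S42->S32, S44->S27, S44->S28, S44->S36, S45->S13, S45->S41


BFS from S0:
  layer 0: {S0}
  layer 1: {S42}
  layer 2: {S32}
Reachable set: {S0, S32, S42}
Count = 3

3


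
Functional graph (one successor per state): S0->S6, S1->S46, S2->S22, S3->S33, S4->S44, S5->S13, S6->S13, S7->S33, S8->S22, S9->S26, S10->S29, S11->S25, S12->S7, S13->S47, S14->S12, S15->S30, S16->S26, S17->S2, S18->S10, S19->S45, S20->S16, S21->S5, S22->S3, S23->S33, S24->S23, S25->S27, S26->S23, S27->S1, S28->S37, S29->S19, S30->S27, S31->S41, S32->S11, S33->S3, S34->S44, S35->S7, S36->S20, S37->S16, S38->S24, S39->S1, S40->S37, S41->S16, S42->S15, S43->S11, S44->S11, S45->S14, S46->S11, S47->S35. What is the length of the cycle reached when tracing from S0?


Trace from S0 until a state repeats:
  S0 -> S6 -> S13 -> S47 -> S35 -> S7 -> S33 -> S3 -> S33
S33 first seen at step 6, revisited at step 8.
Cycle length = 8 - 6 = 2

2


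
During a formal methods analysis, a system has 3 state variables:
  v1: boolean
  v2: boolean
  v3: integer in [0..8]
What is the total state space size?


State space = product of domain sizes of all variables.
Domain sizes:
  v1 (boolean): 2
  v2 (boolean): 2
  v3 (integer in [0..8]): 9
Product = 2 * 2 * 9 = 36

36


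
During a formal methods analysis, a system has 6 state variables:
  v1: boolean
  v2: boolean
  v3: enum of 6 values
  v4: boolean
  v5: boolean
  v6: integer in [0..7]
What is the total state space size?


State space = product of domain sizes of all variables.
Domain sizes:
  v1 (boolean): 2
  v2 (boolean): 2
  v3 (enum of 6 values): 6
  v4 (boolean): 2
  v5 (boolean): 2
  v6 (integer in [0..7]): 8
Product = 2 * 2 * 6 * 2 * 2 * 8 = 768

768


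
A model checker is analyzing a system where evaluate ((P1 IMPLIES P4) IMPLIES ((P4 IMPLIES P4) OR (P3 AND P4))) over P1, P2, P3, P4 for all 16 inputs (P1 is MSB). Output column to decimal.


Formula: ((P1 IMPLIES P4) IMPLIES ((P4 IMPLIES P4) OR (P3 AND P4))) over P1, P2, P3, P4 (16 rows)
Evaluate each row (bits = P1,P2,P3,P4, MSB first):
  row 0 [0000]: ((0 IMPLIES 0) IMPLIES ((0 IMPLIES 0) OR (0 AND 0))) -> 1
  row 1 [0001]: ((0 IMPLIES 1) IMPLIES ((1 IMPLIES 1) OR (0 AND 1))) -> 1
  row 2 [0010]: ((0 IMPLIES 0) IMPLIES ((0 IMPLIES 0) OR (1 AND 0))) -> 1
  row 3 [0011]: ((0 IMPLIES 1) IMPLIES ((1 IMPLIES 1) OR (1 AND 1))) -> 1
  row 4 [0100]: ((0 IMPLIES 0) IMPLIES ((0 IMPLIES 0) OR (0 AND 0))) -> 1
  row 5 [0101]: ((0 IMPLIES 1) IMPLIES ((1 IMPLIES 1) OR (0 AND 1))) -> 1
  row 6 [0110]: ((0 IMPLIES 0) IMPLIES ((0 IMPLIES 0) OR (1 AND 0))) -> 1
  row 7 [0111]: ((0 IMPLIES 1) IMPLIES ((1 IMPLIES 1) OR (1 AND 1))) -> 1
  row 8 [1000]: ((1 IMPLIES 0) IMPLIES ((0 IMPLIES 0) OR (0 AND 0))) -> 1
  row 9 [1001]: ((1 IMPLIES 1) IMPLIES ((1 IMPLIES 1) OR (0 AND 1))) -> 1
  row 10 [1010]: ((1 IMPLIES 0) IMPLIES ((0 IMPLIES 0) OR (1 AND 0))) -> 1
  row 11 [1011]: ((1 IMPLIES 1) IMPLIES ((1 IMPLIES 1) OR (1 AND 1))) -> 1
  row 12 [1100]: ((1 IMPLIES 0) IMPLIES ((0 IMPLIES 0) OR (0 AND 0))) -> 1
  row 13 [1101]: ((1 IMPLIES 1) IMPLIES ((1 IMPLIES 1) OR (0 AND 1))) -> 1
  row 14 [1110]: ((1 IMPLIES 0) IMPLIES ((0 IMPLIES 0) OR (1 AND 0))) -> 1
  row 15 [1111]: ((1 IMPLIES 1) IMPLIES ((1 IMPLIES 1) OR (1 AND 1))) -> 1
Full result column, 4 rows per line (P1,P2 fixed per line; P3,P4 runs 00..11 left to right):
  rows 0-3 [P1,P2=00]: 1111  = hex F
  rows 4-7 [P1,P2=01]: 1111  = hex F
  rows 8-11 [P1,P2=10]: 1111  = hex F
  rows 12-15 [P1,P2=11]: 1111  = hex F
Output column (row 0 .. row 15) = 1111111111111111
Output column grouped in 4s = 1111 1111 1111 1111 = 0xFFFF
Convert to decimal digit by digit (value = value*16 + digit):
  F -> 15
  15*16 + 15 (F) = 255
  255*16 + 15 (F) = 4095
  4095*16 + 15 (F) = 65535
Decimal = 65535

65535


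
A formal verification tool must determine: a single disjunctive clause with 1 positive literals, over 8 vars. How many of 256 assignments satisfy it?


Step 1: Total=2^8=256
Step 2: Unsat when all 1 false: 2^7=128
Step 3: Sat=256-128=128

128


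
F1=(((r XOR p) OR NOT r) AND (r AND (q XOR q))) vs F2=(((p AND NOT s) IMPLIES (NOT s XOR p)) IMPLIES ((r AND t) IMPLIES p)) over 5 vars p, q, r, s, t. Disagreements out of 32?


F1 = (((r XOR p) OR NOT r) AND (r AND (q XOR q)))
F2 = (((p AND NOT s) IMPLIES (NOT s XOR p)) IMPLIES ((r AND t) IMPLIES p))
Evaluate both on each of 32 rows (bits = p,q,r,s,t):
  row 0 [00000]: F1=0 F2=1 (differ) -> 1
  row 1 [00001]: F1=0 F2=1 (differ) -> 1
  row 2 [00010]: F1=0 F2=1 (differ) -> 1
  row 3 [00011]: F1=0 F2=1 (differ) -> 1
  row 4 [00100]: F1=0 F2=1 (differ) -> 1
  row 5 [00101]: F1=0 F2=0 -> 0
  row 6 [00110]: F1=0 F2=1 (differ) -> 1
  row 7 [00111]: F1=0 F2=0 -> 0
  row 8 [01000]: F1=0 F2=1 (differ) -> 1
  row 9 [01001]: F1=0 F2=1 (differ) -> 1
  row 10 [01010]: F1=0 F2=1 (differ) -> 1
  row 11 [01011]: F1=0 F2=1 (differ) -> 1
  row 12 [01100]: F1=0 F2=1 (differ) -> 1
  row 13 [01101]: F1=0 F2=0 -> 0
  row 14 [01110]: F1=0 F2=1 (differ) -> 1
  row 15 [01111]: F1=0 F2=0 -> 0
  row 16 [10000]: F1=0 F2=1 (differ) -> 1
  row 17 [10001]: F1=0 F2=1 (differ) -> 1
  row 18 [10010]: F1=0 F2=1 (differ) -> 1
  row 19 [10011]: F1=0 F2=1 (differ) -> 1
  row 20 [10100]: F1=0 F2=1 (differ) -> 1
  row 21 [10101]: F1=0 F2=1 (differ) -> 1
  row 22 [10110]: F1=0 F2=1 (differ) -> 1
  row 23 [10111]: F1=0 F2=1 (differ) -> 1
  row 24 [11000]: F1=0 F2=1 (differ) -> 1
  row 25 [11001]: F1=0 F2=1 (differ) -> 1
  row 26 [11010]: F1=0 F2=1 (differ) -> 1
  row 27 [11011]: F1=0 F2=1 (differ) -> 1
  row 28 [11100]: F1=0 F2=1 (differ) -> 1
  row 29 [11101]: F1=0 F2=1 (differ) -> 1
  row 30 [11110]: F1=0 F2=1 (differ) -> 1
  row 31 [11111]: F1=0 F2=1 (differ) -> 1
Full result column, 8 rows per line (p,q fixed per line; r,s,t runs 000..111 left to right):
  rows 0-7 [p,q=00]: 11111010  (ones: 6)
  rows 8-15 [p,q=01]: 11111010  (ones: 6)
  rows 16-23 [p,q=10]: 11111111  (ones: 8)
  rows 24-31 [p,q=11]: 11111111  (ones: 8)
Disagreements = 6+6+8+8 = 28

28


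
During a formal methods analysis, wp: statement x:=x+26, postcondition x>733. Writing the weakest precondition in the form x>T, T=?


Formula: wp(x:=E, P) = P[E/x] (substitute E for x in postcondition)
Step 1: Postcondition: x>733
Step 2: Substitute x+26 for x: x+26>733
Step 3: Solve for x: x > 733-26 = 707

707


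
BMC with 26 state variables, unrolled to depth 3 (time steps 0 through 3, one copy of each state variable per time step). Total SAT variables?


BMC unrolls to depth k, creating one copy of each state var for steps 0..k.
Step count = 3 + 1 = 4 (steps 0 through 3)
Vars per step = 26
Total = 26 * 4 = 104

104


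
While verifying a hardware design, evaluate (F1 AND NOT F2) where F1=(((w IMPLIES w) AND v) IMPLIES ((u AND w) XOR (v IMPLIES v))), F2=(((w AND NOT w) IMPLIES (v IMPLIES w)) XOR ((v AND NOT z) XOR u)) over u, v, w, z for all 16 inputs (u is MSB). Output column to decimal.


F1 = (((w IMPLIES w) AND v) IMPLIES ((u AND w) XOR (v IMPLIES v)))
F2 = (((w AND NOT w) IMPLIES (v IMPLIES w)) XOR ((v AND NOT z) XOR u))
Counterexample to F1=>F2 is where F1=1 and F2=0.
Evaluate each row (bits = u,v,w,z, MSB first):
  row 0 [0000]: F1=1 F2=1 -> F1&~F2 -> 0
  row 1 [0001]: F1=1 F2=1 -> F1&~F2 -> 0
  row 2 [0010]: F1=1 F2=1 -> F1&~F2 -> 0
  row 3 [0011]: F1=1 F2=1 -> F1&~F2 -> 0
  row 4 [0100]: F1=1 F2=0 -> F1&~F2 -> 1
  row 5 [0101]: F1=1 F2=1 -> F1&~F2 -> 0
  row 6 [0110]: F1=1 F2=0 -> F1&~F2 -> 1
  row 7 [0111]: F1=1 F2=1 -> F1&~F2 -> 0
  row 8 [1000]: F1=1 F2=0 -> F1&~F2 -> 1
  row 9 [1001]: F1=1 F2=0 -> F1&~F2 -> 1
  row 10 [1010]: F1=1 F2=0 -> F1&~F2 -> 1
  row 11 [1011]: F1=1 F2=0 -> F1&~F2 -> 1
  row 12 [1100]: F1=1 F2=1 -> F1&~F2 -> 0
  row 13 [1101]: F1=1 F2=0 -> F1&~F2 -> 1
  row 14 [1110]: F1=0 F2=1 -> F1&~F2 -> 0
  row 15 [1111]: F1=0 F2=0 -> F1&~F2 -> 0
Full result column, 4 rows per line (u,v fixed per line; w,z runs 00..11 left to right):
  rows 0-3 [u,v=00]: 0000  = hex 0
  rows 4-7 [u,v=01]: 1010  = hex A
  rows 8-11 [u,v=10]: 1111  = hex F
  rows 12-15 [u,v=11]: 0100  = hex 4
Counterexample vector (row 0 .. row 15) = 0000101011110100
Output column grouped in 4s = 0000 1010 1111 0100 = 0x0AF4
Convert to decimal digit by digit (value = value*16 + digit):
  0 -> 0
  0*16 + 10 (A) = 10
  10*16 + 15 (F) = 175
  175*16 + 4 = 2804
Decimal = 2804

2804


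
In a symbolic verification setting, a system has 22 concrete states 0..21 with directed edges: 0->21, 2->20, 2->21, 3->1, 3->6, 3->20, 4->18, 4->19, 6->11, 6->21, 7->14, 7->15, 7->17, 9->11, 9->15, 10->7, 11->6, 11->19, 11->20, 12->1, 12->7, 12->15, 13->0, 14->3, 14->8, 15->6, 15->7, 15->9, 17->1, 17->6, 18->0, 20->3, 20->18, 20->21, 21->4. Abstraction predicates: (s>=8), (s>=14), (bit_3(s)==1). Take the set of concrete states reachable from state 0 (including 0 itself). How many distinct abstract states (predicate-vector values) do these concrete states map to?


BFS from 0:
Concrete reachable: {0, 4, 18, 19, 21}
Abstract via predicates (s>=8), (s>=14), (bit_3(s)==1):
  (0,0,0) <- {0, 4}
  (1,1,0) <- {18, 19, 21}
Distinct abstract states = 2

2


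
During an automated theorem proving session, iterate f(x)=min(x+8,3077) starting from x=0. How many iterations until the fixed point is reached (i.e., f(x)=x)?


Step 1: x=0, cap=3077, increment=8
Step 2: x grows by 8 each step until capped at 3077; fixed point is x=3077
Step 3: iterations = ceil(3077/8) = 385

385


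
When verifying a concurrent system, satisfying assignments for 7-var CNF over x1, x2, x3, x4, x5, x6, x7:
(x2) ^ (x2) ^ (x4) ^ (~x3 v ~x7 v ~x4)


CNF with 4 clauses over 7 vars (128 assignments).
An assignment satisfies CNF iff every clause has >=1 true literal.
Check each row (bits = x1,x2,x3,x4,x5,x6,x7; clause T/F shown):
  row 0 [0000000]: clauses=FFFT -> 0
  row 1 [0000001]: clauses=FFFT -> 0
  row 2 [0000010]: clauses=FFFT -> 0
  row 3 [0000011]: clauses=FFFT -> 0
  row 4 [0000100]: clauses=FFFT -> 0
  (every remaining row is evaluated the same way; all 128 results are listed next)
Full result column, 8 rows per line (x1,x2,x3,x4 fixed per line; x5,x6,x7 runs 000..111 left to right):
  rows 0-7 [x1,x2,x3,x4=0000]: 00000000  (ones: 0)
  rows 8-15 [x1,x2,x3,x4=0001]: 00000000  (ones: 0)
  rows 16-23 [x1,x2,x3,x4=0010]: 00000000  (ones: 0)
  rows 24-31 [x1,x2,x3,x4=0011]: 00000000  (ones: 0)
  rows 32-39 [x1,x2,x3,x4=0100]: 00000000  (ones: 0)
  rows 40-47 [x1,x2,x3,x4=0101]: 11111111  (ones: 8)
  rows 48-55 [x1,x2,x3,x4=0110]: 00000000  (ones: 0)
  rows 56-63 [x1,x2,x3,x4=0111]: 10101010  (ones: 4)
  rows 64-71 [x1,x2,x3,x4=1000]: 00000000  (ones: 0)
  rows 72-79 [x1,x2,x3,x4=1001]: 00000000  (ones: 0)
  rows 80-87 [x1,x2,x3,x4=1010]: 00000000  (ones: 0)
  rows 88-95 [x1,x2,x3,x4=1011]: 00000000  (ones: 0)
  rows 96-103 [x1,x2,x3,x4=1100]: 00000000  (ones: 0)
  rows 104-111 [x1,x2,x3,x4=1101]: 11111111  (ones: 8)
  rows 112-119 [x1,x2,x3,x4=1110]: 00000000  (ones: 0)
  rows 120-127 [x1,x2,x3,x4=1111]: 10101010  (ones: 4)
Satisfying assignments = 0+0+0+0+0+8+0+4+0+0+0+0+0+8+0+4 = 24

24


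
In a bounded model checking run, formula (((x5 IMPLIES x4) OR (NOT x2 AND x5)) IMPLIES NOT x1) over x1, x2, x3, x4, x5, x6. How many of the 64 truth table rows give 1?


Formula: (((x5 IMPLIES x4) OR (NOT x2 AND x5)) IMPLIES NOT x1) over 6 vars (64 rows)
Evaluate each row (x1, x2, x3, x4, x5, x6 as bits, MSB first):
  row 0 [000000]: (((0 IMPLIES 0) OR (NOT 0 AND 0)) IMPLIES NOT 0) -> 1
  row 1 [000001]: (((0 IMPLIES 0) OR (NOT 0 AND 0)) IMPLIES NOT 0) -> 1
  row 2 [000010]: (((1 IMPLIES 0) OR (NOT 0 AND 1)) IMPLIES NOT 0) -> 1
  row 3 [000011]: (((1 IMPLIES 0) OR (NOT 0 AND 1)) IMPLIES NOT 0) -> 1
  row 4 [000100]: (((0 IMPLIES 1) OR (NOT 0 AND 0)) IMPLIES NOT 0) -> 1
  (every remaining row is evaluated the same way; all 64 results are listed next)
Full result column, 8 rows per line (x1,x2,x3 fixed per line; x4,x5,x6 runs 000..111 left to right):
  rows 0-7 [x1,x2,x3=000]: 11111111  (ones: 8)
  rows 8-15 [x1,x2,x3=001]: 11111111  (ones: 8)
  rows 16-23 [x1,x2,x3=010]: 11111111  (ones: 8)
  rows 24-31 [x1,x2,x3=011]: 11111111  (ones: 8)
  rows 32-39 [x1,x2,x3=100]: 00000000  (ones: 0)
  rows 40-47 [x1,x2,x3=101]: 00000000  (ones: 0)
  rows 48-55 [x1,x2,x3=110]: 00110000  (ones: 2)
  rows 56-63 [x1,x2,x3=111]: 00110000  (ones: 2)
Count of 1-rows = 8+8+8+8+0+0+2+2 = 36

36


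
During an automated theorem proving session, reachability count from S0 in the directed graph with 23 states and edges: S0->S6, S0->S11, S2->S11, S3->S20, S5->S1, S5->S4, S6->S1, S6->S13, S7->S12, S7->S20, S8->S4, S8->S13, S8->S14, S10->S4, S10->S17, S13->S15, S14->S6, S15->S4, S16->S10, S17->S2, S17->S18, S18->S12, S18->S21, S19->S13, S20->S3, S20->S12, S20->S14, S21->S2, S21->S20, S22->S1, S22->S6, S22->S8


BFS from S0:
  layer 0: {S0}
  layer 1: {S6, S11}
  layer 2: {S1, S13}
  layer 3: {S15}
  layer 4: {S4}
Reachable set: {S0, S1, S4, S6, S11, S13, S15}
Count = 7

7


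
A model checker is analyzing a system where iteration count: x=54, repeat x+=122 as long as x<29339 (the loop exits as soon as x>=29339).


Step 1: x goes from 54 toward 29339 by 122; the body runs while x<29339, so iterations = ceil((bound-start)/step)
Step 2: Distance=29285
Step 3: ceil(29285/122)=241

241


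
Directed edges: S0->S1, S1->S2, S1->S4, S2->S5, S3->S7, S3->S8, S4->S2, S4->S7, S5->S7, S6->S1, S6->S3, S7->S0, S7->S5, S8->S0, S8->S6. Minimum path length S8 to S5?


BFS layer-by-layer from S8:
  dist 0: {S8}
  dist 1: {S0, S6}
  dist 2: {S1, S3}
  dist 3: {S2, S4, S7}
  dist 4: {S5}
  -> S5 reached at distance 4
Shortest path length = 4

4


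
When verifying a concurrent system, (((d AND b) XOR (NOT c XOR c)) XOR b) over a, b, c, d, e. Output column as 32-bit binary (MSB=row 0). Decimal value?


Formula: (((d AND b) XOR (NOT c XOR c)) XOR b) over a, b, c, d, e (32 rows)
Evaluate each row (bits = a,b,c,d,e, MSB first):
  row 0 [00000]: (((0 AND 0) XOR (NOT 0 XOR 0)) XOR 0) -> 1
  row 1 [00001]: (((0 AND 0) XOR (NOT 0 XOR 0)) XOR 0) -> 1
  row 2 [00010]: (((1 AND 0) XOR (NOT 0 XOR 0)) XOR 0) -> 1
  row 3 [00011]: (((1 AND 0) XOR (NOT 0 XOR 0)) XOR 0) -> 1
  row 4 [00100]: (((0 AND 0) XOR (NOT 1 XOR 1)) XOR 0) -> 1
  row 5 [00101]: (((0 AND 0) XOR (NOT 1 XOR 1)) XOR 0) -> 1
  row 6 [00110]: (((1 AND 0) XOR (NOT 1 XOR 1)) XOR 0) -> 1
  row 7 [00111]: (((1 AND 0) XOR (NOT 1 XOR 1)) XOR 0) -> 1
  row 8 [01000]: (((0 AND 1) XOR (NOT 0 XOR 0)) XOR 1) -> 0
  row 9 [01001]: (((0 AND 1) XOR (NOT 0 XOR 0)) XOR 1) -> 0
  row 10 [01010]: (((1 AND 1) XOR (NOT 0 XOR 0)) XOR 1) -> 1
  row 11 [01011]: (((1 AND 1) XOR (NOT 0 XOR 0)) XOR 1) -> 1
  row 12 [01100]: (((0 AND 1) XOR (NOT 1 XOR 1)) XOR 1) -> 0
  row 13 [01101]: (((0 AND 1) XOR (NOT 1 XOR 1)) XOR 1) -> 0
  row 14 [01110]: (((1 AND 1) XOR (NOT 1 XOR 1)) XOR 1) -> 1
  row 15 [01111]: (((1 AND 1) XOR (NOT 1 XOR 1)) XOR 1) -> 1
  row 16 [10000]: (((0 AND 0) XOR (NOT 0 XOR 0)) XOR 0) -> 1
  row 17 [10001]: (((0 AND 0) XOR (NOT 0 XOR 0)) XOR 0) -> 1
  row 18 [10010]: (((1 AND 0) XOR (NOT 0 XOR 0)) XOR 0) -> 1
  row 19 [10011]: (((1 AND 0) XOR (NOT 0 XOR 0)) XOR 0) -> 1
  row 20 [10100]: (((0 AND 0) XOR (NOT 1 XOR 1)) XOR 0) -> 1
  row 21 [10101]: (((0 AND 0) XOR (NOT 1 XOR 1)) XOR 0) -> 1
  row 22 [10110]: (((1 AND 0) XOR (NOT 1 XOR 1)) XOR 0) -> 1
  row 23 [10111]: (((1 AND 0) XOR (NOT 1 XOR 1)) XOR 0) -> 1
  row 24 [11000]: (((0 AND 1) XOR (NOT 0 XOR 0)) XOR 1) -> 0
  row 25 [11001]: (((0 AND 1) XOR (NOT 0 XOR 0)) XOR 1) -> 0
  row 26 [11010]: (((1 AND 1) XOR (NOT 0 XOR 0)) XOR 1) -> 1
  row 27 [11011]: (((1 AND 1) XOR (NOT 0 XOR 0)) XOR 1) -> 1
  row 28 [11100]: (((0 AND 1) XOR (NOT 1 XOR 1)) XOR 1) -> 0
  row 29 [11101]: (((0 AND 1) XOR (NOT 1 XOR 1)) XOR 1) -> 0
  row 30 [11110]: (((1 AND 1) XOR (NOT 1 XOR 1)) XOR 1) -> 1
  row 31 [11111]: (((1 AND 1) XOR (NOT 1 XOR 1)) XOR 1) -> 1
Full result column, 4 rows per line (a,b,c fixed per line; d,e runs 00..11 left to right):
  rows 0-3 [a,b,c=000]: 1111  = hex F
  rows 4-7 [a,b,c=001]: 1111  = hex F
  rows 8-11 [a,b,c=010]: 0011  = hex 3
  rows 12-15 [a,b,c=011]: 0011  = hex 3
  rows 16-19 [a,b,c=100]: 1111  = hex F
  rows 20-23 [a,b,c=101]: 1111  = hex F
  rows 24-27 [a,b,c=110]: 0011  = hex 3
  rows 28-31 [a,b,c=111]: 0011  = hex 3
Output column (row 0 .. row 31) = 11111111001100111111111100110011
Output column grouped in 4s = 1111 1111 0011 0011 1111 1111 0011 0011 = 0xFF33FF33
Convert to decimal digit by digit (value = value*16 + digit):
  F -> 15
  15*16 + 15 (F) = 255
  255*16 + 3 = 4083
  4083*16 + 3 = 65331
  65331*16 + 15 (F) = 1045311
  1045311*16 + 15 (F) = 16724991
  16724991*16 + 3 = 267599859
  267599859*16 + 3 = 4281597747
Decimal = 4281597747

4281597747


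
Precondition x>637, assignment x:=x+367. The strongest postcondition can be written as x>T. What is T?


Formula: sp(P, x:=E) = exists old_x. (x = E[old_x/x]) AND P[old_x/x] (old_x is the value of x before the assignment; eliminate old_x by solving x = E[old_x/x] for old_x)
Step 1: Precondition P: x>637, i.e. old_x > 637
Step 2: Assignment gives x = old_x + 367, so old_x = x - 367
Step 3: Substitute into P: x - 367 > 637
Step 4: Simplify: x > 637+367 = 1004

1004


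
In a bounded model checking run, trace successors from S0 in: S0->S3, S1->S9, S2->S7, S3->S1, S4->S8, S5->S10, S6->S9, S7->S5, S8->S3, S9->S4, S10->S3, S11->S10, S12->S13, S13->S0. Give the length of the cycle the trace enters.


Trace from S0 until a state repeats:
  S0 -> S3 -> S1 -> S9 -> S4 -> S8 -> S3
S3 first seen at step 1, revisited at step 6.
Cycle length = 6 - 1 = 5

5


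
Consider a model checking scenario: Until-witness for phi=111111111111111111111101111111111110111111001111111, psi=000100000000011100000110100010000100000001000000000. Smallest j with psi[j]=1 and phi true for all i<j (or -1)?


(phi U psi) at 0: need smallest j with psi[j]=1 and phi[i]=1 for all i in [0,j).
Scan from step 0:
  step 0: phi=1, psi=0 -> continue
  step 1: phi=1, psi=0 -> continue
  step 2: phi=1, psi=0 -> continue
  step 3: psi=1 and phi held for [0,3) -> witness found
Witness step = 3

3


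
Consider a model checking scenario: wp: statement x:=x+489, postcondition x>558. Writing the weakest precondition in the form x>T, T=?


Formula: wp(x:=E, P) = P[E/x] (substitute E for x in postcondition)
Step 1: Postcondition: x>558
Step 2: Substitute x+489 for x: x+489>558
Step 3: Solve for x: x > 558-489 = 69

69


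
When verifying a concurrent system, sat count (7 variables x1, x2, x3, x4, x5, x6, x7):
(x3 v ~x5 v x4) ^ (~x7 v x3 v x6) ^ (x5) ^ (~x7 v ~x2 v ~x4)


CNF with 4 clauses over 7 vars (128 assignments).
An assignment satisfies CNF iff every clause has >=1 true literal.
Check each row (bits = x1,x2,x3,x4,x5,x6,x7; clause T/F shown):
  row 0 [0000000]: clauses=TTFT -> 0
  row 1 [0000001]: clauses=TFFT -> 0
  row 2 [0000010]: clauses=TTFT -> 0
  row 3 [0000011]: clauses=TTFT -> 0
  row 4 [0000100]: clauses=FTTT -> 0
  (every remaining row is evaluated the same way; all 128 results are listed next)
Full result column, 8 rows per line (x1,x2,x3,x4 fixed per line; x5,x6,x7 runs 000..111 left to right):
  rows 0-7 [x1,x2,x3,x4=0000]: 00000000  (ones: 0)
  rows 8-15 [x1,x2,x3,x4=0001]: 00001011  (ones: 3)
  rows 16-23 [x1,x2,x3,x4=0010]: 00001111  (ones: 4)
  rows 24-31 [x1,x2,x3,x4=0011]: 00001111  (ones: 4)
  rows 32-39 [x1,x2,x3,x4=0100]: 00000000  (ones: 0)
  rows 40-47 [x1,x2,x3,x4=0101]: 00001010  (ones: 2)
  rows 48-55 [x1,x2,x3,x4=0110]: 00001111  (ones: 4)
  rows 56-63 [x1,x2,x3,x4=0111]: 00001010  (ones: 2)
  rows 64-71 [x1,x2,x3,x4=1000]: 00000000  (ones: 0)
  rows 72-79 [x1,x2,x3,x4=1001]: 00001011  (ones: 3)
  rows 80-87 [x1,x2,x3,x4=1010]: 00001111  (ones: 4)
  rows 88-95 [x1,x2,x3,x4=1011]: 00001111  (ones: 4)
  rows 96-103 [x1,x2,x3,x4=1100]: 00000000  (ones: 0)
  rows 104-111 [x1,x2,x3,x4=1101]: 00001010  (ones: 2)
  rows 112-119 [x1,x2,x3,x4=1110]: 00001111  (ones: 4)
  rows 120-127 [x1,x2,x3,x4=1111]: 00001010  (ones: 2)
Satisfying assignments = 0+3+4+4+0+2+4+2+0+3+4+4+0+2+4+2 = 38

38


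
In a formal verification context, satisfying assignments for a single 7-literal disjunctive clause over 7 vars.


Step 1: Total=2^7=128
Step 2: Unsat when all 7 false: 2^0=1
Step 3: Sat=128-1=127

127


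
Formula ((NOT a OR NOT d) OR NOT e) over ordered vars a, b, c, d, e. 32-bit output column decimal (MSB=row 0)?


Formula: ((NOT a OR NOT d) OR NOT e) over a, b, c, d, e (32 rows)
Evaluate each row (bits = a,b,c,d,e, MSB first):
  row 0 [00000]: ((NOT 0 OR NOT 0) OR NOT 0) -> 1
  row 1 [00001]: ((NOT 0 OR NOT 0) OR NOT 1) -> 1
  row 2 [00010]: ((NOT 0 OR NOT 1) OR NOT 0) -> 1
  row 3 [00011]: ((NOT 0 OR NOT 1) OR NOT 1) -> 1
  row 4 [00100]: ((NOT 0 OR NOT 0) OR NOT 0) -> 1
  row 5 [00101]: ((NOT 0 OR NOT 0) OR NOT 1) -> 1
  row 6 [00110]: ((NOT 0 OR NOT 1) OR NOT 0) -> 1
  row 7 [00111]: ((NOT 0 OR NOT 1) OR NOT 1) -> 1
  row 8 [01000]: ((NOT 0 OR NOT 0) OR NOT 0) -> 1
  row 9 [01001]: ((NOT 0 OR NOT 0) OR NOT 1) -> 1
  row 10 [01010]: ((NOT 0 OR NOT 1) OR NOT 0) -> 1
  row 11 [01011]: ((NOT 0 OR NOT 1) OR NOT 1) -> 1
  row 12 [01100]: ((NOT 0 OR NOT 0) OR NOT 0) -> 1
  row 13 [01101]: ((NOT 0 OR NOT 0) OR NOT 1) -> 1
  row 14 [01110]: ((NOT 0 OR NOT 1) OR NOT 0) -> 1
  row 15 [01111]: ((NOT 0 OR NOT 1) OR NOT 1) -> 1
  row 16 [10000]: ((NOT 1 OR NOT 0) OR NOT 0) -> 1
  row 17 [10001]: ((NOT 1 OR NOT 0) OR NOT 1) -> 1
  row 18 [10010]: ((NOT 1 OR NOT 1) OR NOT 0) -> 1
  row 19 [10011]: ((NOT 1 OR NOT 1) OR NOT 1) -> 0
  row 20 [10100]: ((NOT 1 OR NOT 0) OR NOT 0) -> 1
  row 21 [10101]: ((NOT 1 OR NOT 0) OR NOT 1) -> 1
  row 22 [10110]: ((NOT 1 OR NOT 1) OR NOT 0) -> 1
  row 23 [10111]: ((NOT 1 OR NOT 1) OR NOT 1) -> 0
  row 24 [11000]: ((NOT 1 OR NOT 0) OR NOT 0) -> 1
  row 25 [11001]: ((NOT 1 OR NOT 0) OR NOT 1) -> 1
  row 26 [11010]: ((NOT 1 OR NOT 1) OR NOT 0) -> 1
  row 27 [11011]: ((NOT 1 OR NOT 1) OR NOT 1) -> 0
  row 28 [11100]: ((NOT 1 OR NOT 0) OR NOT 0) -> 1
  row 29 [11101]: ((NOT 1 OR NOT 0) OR NOT 1) -> 1
  row 30 [11110]: ((NOT 1 OR NOT 1) OR NOT 0) -> 1
  row 31 [11111]: ((NOT 1 OR NOT 1) OR NOT 1) -> 0
Full result column, 4 rows per line (a,b,c fixed per line; d,e runs 00..11 left to right):
  rows 0-3 [a,b,c=000]: 1111  = hex F
  rows 4-7 [a,b,c=001]: 1111  = hex F
  rows 8-11 [a,b,c=010]: 1111  = hex F
  rows 12-15 [a,b,c=011]: 1111  = hex F
  rows 16-19 [a,b,c=100]: 1110  = hex E
  rows 20-23 [a,b,c=101]: 1110  = hex E
  rows 24-27 [a,b,c=110]: 1110  = hex E
  rows 28-31 [a,b,c=111]: 1110  = hex E
Output column (row 0 .. row 31) = 11111111111111111110111011101110
Output column grouped in 4s = 1111 1111 1111 1111 1110 1110 1110 1110 = 0xFFFFEEEE
Convert to decimal digit by digit (value = value*16 + digit):
  F -> 15
  15*16 + 15 (F) = 255
  255*16 + 15 (F) = 4095
  4095*16 + 15 (F) = 65535
  65535*16 + 14 (E) = 1048574
  1048574*16 + 14 (E) = 16777198
  16777198*16 + 14 (E) = 268435182
  268435182*16 + 14 (E) = 4294962926
Decimal = 4294962926

4294962926


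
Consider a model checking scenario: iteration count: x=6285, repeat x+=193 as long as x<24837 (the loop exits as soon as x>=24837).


Step 1: x goes from 6285 toward 24837 by 193; the body runs while x<24837, so iterations = ceil((bound-start)/step)
Step 2: Distance=18552
Step 3: ceil(18552/193)=97

97


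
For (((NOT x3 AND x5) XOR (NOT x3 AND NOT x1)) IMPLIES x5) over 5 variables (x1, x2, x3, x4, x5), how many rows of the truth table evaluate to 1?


Formula: (((NOT x3 AND x5) XOR (NOT x3 AND NOT x1)) IMPLIES x5) over 5 vars (32 rows)
Evaluate each row (x1, x2, x3, x4, x5 as bits, MSB first):
  row 0 [00000]: (((NOT 0 AND 0) XOR (NOT 0 AND NOT 0)) IMPLIES 0) -> 0
  row 1 [00001]: (((NOT 0 AND 1) XOR (NOT 0 AND NOT 0)) IMPLIES 1) -> 1
  row 2 [00010]: (((NOT 0 AND 0) XOR (NOT 0 AND NOT 0)) IMPLIES 0) -> 0
  row 3 [00011]: (((NOT 0 AND 1) XOR (NOT 0 AND NOT 0)) IMPLIES 1) -> 1
  row 4 [00100]: (((NOT 1 AND 0) XOR (NOT 1 AND NOT 0)) IMPLIES 0) -> 1
  row 5 [00101]: (((NOT 1 AND 1) XOR (NOT 1 AND NOT 0)) IMPLIES 1) -> 1
  row 6 [00110]: (((NOT 1 AND 0) XOR (NOT 1 AND NOT 0)) IMPLIES 0) -> 1
  row 7 [00111]: (((NOT 1 AND 1) XOR (NOT 1 AND NOT 0)) IMPLIES 1) -> 1
  row 8 [01000]: (((NOT 0 AND 0) XOR (NOT 0 AND NOT 0)) IMPLIES 0) -> 0
  row 9 [01001]: (((NOT 0 AND 1) XOR (NOT 0 AND NOT 0)) IMPLIES 1) -> 1
  row 10 [01010]: (((NOT 0 AND 0) XOR (NOT 0 AND NOT 0)) IMPLIES 0) -> 0
  row 11 [01011]: (((NOT 0 AND 1) XOR (NOT 0 AND NOT 0)) IMPLIES 1) -> 1
  row 12 [01100]: (((NOT 1 AND 0) XOR (NOT 1 AND NOT 0)) IMPLIES 0) -> 1
  row 13 [01101]: (((NOT 1 AND 1) XOR (NOT 1 AND NOT 0)) IMPLIES 1) -> 1
  row 14 [01110]: (((NOT 1 AND 0) XOR (NOT 1 AND NOT 0)) IMPLIES 0) -> 1
  row 15 [01111]: (((NOT 1 AND 1) XOR (NOT 1 AND NOT 0)) IMPLIES 1) -> 1
  row 16 [10000]: (((NOT 0 AND 0) XOR (NOT 0 AND NOT 1)) IMPLIES 0) -> 1
  row 17 [10001]: (((NOT 0 AND 1) XOR (NOT 0 AND NOT 1)) IMPLIES 1) -> 1
  row 18 [10010]: (((NOT 0 AND 0) XOR (NOT 0 AND NOT 1)) IMPLIES 0) -> 1
  row 19 [10011]: (((NOT 0 AND 1) XOR (NOT 0 AND NOT 1)) IMPLIES 1) -> 1
  row 20 [10100]: (((NOT 1 AND 0) XOR (NOT 1 AND NOT 1)) IMPLIES 0) -> 1
  row 21 [10101]: (((NOT 1 AND 1) XOR (NOT 1 AND NOT 1)) IMPLIES 1) -> 1
  row 22 [10110]: (((NOT 1 AND 0) XOR (NOT 1 AND NOT 1)) IMPLIES 0) -> 1
  row 23 [10111]: (((NOT 1 AND 1) XOR (NOT 1 AND NOT 1)) IMPLIES 1) -> 1
  row 24 [11000]: (((NOT 0 AND 0) XOR (NOT 0 AND NOT 1)) IMPLIES 0) -> 1
  row 25 [11001]: (((NOT 0 AND 1) XOR (NOT 0 AND NOT 1)) IMPLIES 1) -> 1
  row 26 [11010]: (((NOT 0 AND 0) XOR (NOT 0 AND NOT 1)) IMPLIES 0) -> 1
  row 27 [11011]: (((NOT 0 AND 1) XOR (NOT 0 AND NOT 1)) IMPLIES 1) -> 1
  row 28 [11100]: (((NOT 1 AND 0) XOR (NOT 1 AND NOT 1)) IMPLIES 0) -> 1
  row 29 [11101]: (((NOT 1 AND 1) XOR (NOT 1 AND NOT 1)) IMPLIES 1) -> 1
  row 30 [11110]: (((NOT 1 AND 0) XOR (NOT 1 AND NOT 1)) IMPLIES 0) -> 1
  row 31 [11111]: (((NOT 1 AND 1) XOR (NOT 1 AND NOT 1)) IMPLIES 1) -> 1
Full result column, 8 rows per line (x1,x2 fixed per line; x3,x4,x5 runs 000..111 left to right):
  rows 0-7 [x1,x2=00]: 01011111  (ones: 6)
  rows 8-15 [x1,x2=01]: 01011111  (ones: 6)
  rows 16-23 [x1,x2=10]: 11111111  (ones: 8)
  rows 24-31 [x1,x2=11]: 11111111  (ones: 8)
Count of 1-rows = 6+6+8+8 = 28

28


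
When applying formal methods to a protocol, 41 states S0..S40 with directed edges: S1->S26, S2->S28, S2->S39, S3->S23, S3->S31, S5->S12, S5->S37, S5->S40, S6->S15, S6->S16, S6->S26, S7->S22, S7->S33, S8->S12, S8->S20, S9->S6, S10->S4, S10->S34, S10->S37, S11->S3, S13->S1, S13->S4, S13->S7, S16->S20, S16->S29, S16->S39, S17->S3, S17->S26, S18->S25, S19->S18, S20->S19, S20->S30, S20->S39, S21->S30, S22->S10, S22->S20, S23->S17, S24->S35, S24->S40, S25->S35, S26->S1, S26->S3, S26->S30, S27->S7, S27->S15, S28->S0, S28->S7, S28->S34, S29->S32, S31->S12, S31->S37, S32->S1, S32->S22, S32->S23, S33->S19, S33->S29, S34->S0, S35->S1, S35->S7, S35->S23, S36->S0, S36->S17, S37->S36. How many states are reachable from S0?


BFS from S0:
  layer 0: {S0}
Reachable set: {S0}
Count = 1

1


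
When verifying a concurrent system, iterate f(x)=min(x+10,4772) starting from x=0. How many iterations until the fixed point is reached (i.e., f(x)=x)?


Step 1: x=0, cap=4772, increment=10
Step 2: x grows by 10 each step until capped at 4772; fixed point is x=4772
Step 3: iterations = ceil(4772/10) = 478

478


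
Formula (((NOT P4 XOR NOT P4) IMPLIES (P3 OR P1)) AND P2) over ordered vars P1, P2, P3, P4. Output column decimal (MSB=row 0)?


Formula: (((NOT P4 XOR NOT P4) IMPLIES (P3 OR P1)) AND P2) over P1, P2, P3, P4 (16 rows)
Evaluate each row (bits = P1,P2,P3,P4, MSB first):
  row 0 [0000]: (((NOT 0 XOR NOT 0) IMPLIES (0 OR 0)) AND 0) -> 0
  row 1 [0001]: (((NOT 1 XOR NOT 1) IMPLIES (0 OR 0)) AND 0) -> 0
  row 2 [0010]: (((NOT 0 XOR NOT 0) IMPLIES (1 OR 0)) AND 0) -> 0
  row 3 [0011]: (((NOT 1 XOR NOT 1) IMPLIES (1 OR 0)) AND 0) -> 0
  row 4 [0100]: (((NOT 0 XOR NOT 0) IMPLIES (0 OR 0)) AND 1) -> 1
  row 5 [0101]: (((NOT 1 XOR NOT 1) IMPLIES (0 OR 0)) AND 1) -> 1
  row 6 [0110]: (((NOT 0 XOR NOT 0) IMPLIES (1 OR 0)) AND 1) -> 1
  row 7 [0111]: (((NOT 1 XOR NOT 1) IMPLIES (1 OR 0)) AND 1) -> 1
  row 8 [1000]: (((NOT 0 XOR NOT 0) IMPLIES (0 OR 1)) AND 0) -> 0
  row 9 [1001]: (((NOT 1 XOR NOT 1) IMPLIES (0 OR 1)) AND 0) -> 0
  row 10 [1010]: (((NOT 0 XOR NOT 0) IMPLIES (1 OR 1)) AND 0) -> 0
  row 11 [1011]: (((NOT 1 XOR NOT 1) IMPLIES (1 OR 1)) AND 0) -> 0
  row 12 [1100]: (((NOT 0 XOR NOT 0) IMPLIES (0 OR 1)) AND 1) -> 1
  row 13 [1101]: (((NOT 1 XOR NOT 1) IMPLIES (0 OR 1)) AND 1) -> 1
  row 14 [1110]: (((NOT 0 XOR NOT 0) IMPLIES (1 OR 1)) AND 1) -> 1
  row 15 [1111]: (((NOT 1 XOR NOT 1) IMPLIES (1 OR 1)) AND 1) -> 1
Full result column, 4 rows per line (P1,P2 fixed per line; P3,P4 runs 00..11 left to right):
  rows 0-3 [P1,P2=00]: 0000  = hex 0
  rows 4-7 [P1,P2=01]: 1111  = hex F
  rows 8-11 [P1,P2=10]: 0000  = hex 0
  rows 12-15 [P1,P2=11]: 1111  = hex F
Output column (row 0 .. row 15) = 0000111100001111
Output column grouped in 4s = 0000 1111 0000 1111 = 0x0F0F
Convert to decimal digit by digit (value = value*16 + digit):
  0 -> 0
  0*16 + 15 (F) = 15
  15*16 + 0 = 240
  240*16 + 15 (F) = 3855
Decimal = 3855

3855


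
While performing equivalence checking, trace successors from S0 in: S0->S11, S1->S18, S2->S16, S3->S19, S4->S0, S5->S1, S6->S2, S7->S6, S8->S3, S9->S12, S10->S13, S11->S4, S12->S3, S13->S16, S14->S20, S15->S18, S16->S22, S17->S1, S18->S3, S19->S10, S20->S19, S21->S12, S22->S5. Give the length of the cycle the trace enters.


Trace from S0 until a state repeats:
  S0 -> S11 -> S4 -> S0
S0 first seen at step 0, revisited at step 3.
Cycle length = 3 - 0 = 3

3


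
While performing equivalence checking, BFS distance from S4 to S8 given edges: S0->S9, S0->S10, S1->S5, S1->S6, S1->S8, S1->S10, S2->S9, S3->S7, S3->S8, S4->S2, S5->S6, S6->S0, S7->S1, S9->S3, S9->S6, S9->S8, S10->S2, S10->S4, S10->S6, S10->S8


BFS layer-by-layer from S4:
  dist 0: {S4}
  dist 1: {S2}
  dist 2: {S9}
  dist 3: {S3, S6, S8}
  -> S8 reached at distance 3
Shortest path length = 3

3


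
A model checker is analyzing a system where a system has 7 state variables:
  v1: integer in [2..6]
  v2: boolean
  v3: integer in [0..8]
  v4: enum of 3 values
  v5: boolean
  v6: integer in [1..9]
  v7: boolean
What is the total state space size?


State space = product of domain sizes of all variables.
Domain sizes:
  v1 (integer in [2..6]): 5
  v2 (boolean): 2
  v3 (integer in [0..8]): 9
  v4 (enum of 3 values): 3
  v5 (boolean): 2
  v6 (integer in [1..9]): 9
  v7 (boolean): 2
Product = 5 * 2 * 9 * 3 * 2 * 9 * 2 = 9720

9720


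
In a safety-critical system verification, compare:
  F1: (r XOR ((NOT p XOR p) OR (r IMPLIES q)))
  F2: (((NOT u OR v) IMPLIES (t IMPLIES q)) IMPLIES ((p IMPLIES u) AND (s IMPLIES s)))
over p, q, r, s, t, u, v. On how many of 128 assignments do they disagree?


F1 = (r XOR ((NOT p XOR p) OR (r IMPLIES q)))
F2 = (((NOT u OR v) IMPLIES (t IMPLIES q)) IMPLIES ((p IMPLIES u) AND (s IMPLIES s)))
Evaluate both on each of 128 rows (bits = p,q,r,s,t,u,v):
  row 0 [0000000]: F1=1 F2=1 -> 0
  row 1 [0000001]: F1=1 F2=1 -> 0
  row 2 [0000010]: F1=1 F2=1 -> 0
  row 3 [0000011]: F1=1 F2=1 -> 0
  row 4 [0000100]: F1=1 F2=1 -> 0
  (every remaining row is evaluated the same way; all 128 results are listed next)
Full result column, 8 rows per line (p,q,r,s fixed per line; t,u,v runs 000..111 left to right):
  rows 0-7 [p,q,r,s=0000]: 00000000  (ones: 0)
  rows 8-15 [p,q,r,s=0001]: 00000000  (ones: 0)
  rows 16-23 [p,q,r,s=0010]: 11111111  (ones: 8)
  rows 24-31 [p,q,r,s=0011]: 11111111  (ones: 8)
  rows 32-39 [p,q,r,s=0100]: 00000000  (ones: 0)
  rows 40-47 [p,q,r,s=0101]: 00000000  (ones: 0)
  rows 48-55 [p,q,r,s=0110]: 11111111  (ones: 8)
  rows 56-63 [p,q,r,s=0111]: 11111111  (ones: 8)
  rows 64-71 [p,q,r,s=1000]: 11000000  (ones: 2)
  rows 72-79 [p,q,r,s=1001]: 11000000  (ones: 2)
  rows 80-87 [p,q,r,s=1010]: 00111111  (ones: 6)
  rows 88-95 [p,q,r,s=1011]: 00111111  (ones: 6)
  rows 96-103 [p,q,r,s=1100]: 11001100  (ones: 4)
  rows 104-111 [p,q,r,s=1101]: 11001100  (ones: 4)
  rows 112-119 [p,q,r,s=1110]: 00110011  (ones: 4)
  rows 120-127 [p,q,r,s=1111]: 00110011  (ones: 4)
Disagreements = 0+0+8+8+0+0+8+8+2+2+6+6+4+4+4+4 = 64

64
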